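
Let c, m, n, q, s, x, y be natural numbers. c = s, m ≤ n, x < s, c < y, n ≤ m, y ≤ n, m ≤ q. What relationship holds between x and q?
x < q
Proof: c = s and c < y, hence s < y. Since y ≤ n, s < n. From x < s, x < n. Since m ≤ n and n ≤ m, m = n. Since m ≤ q, n ≤ q. Since x < n, x < q.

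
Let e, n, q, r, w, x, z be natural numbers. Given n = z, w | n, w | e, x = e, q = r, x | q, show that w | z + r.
n = z and w | n, hence w | z. q = r and x | q, hence x | r. Because x = e, e | r. Since w | e, w | r. Because w | z, w | z + r.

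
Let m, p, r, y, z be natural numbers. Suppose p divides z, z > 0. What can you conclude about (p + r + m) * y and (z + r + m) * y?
(p + r + m) * y ≤ (z + r + m) * y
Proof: Because p divides z and z > 0, p ≤ z. Then p + r ≤ z + r. Then p + r + m ≤ z + r + m. By multiplying by a non-negative, (p + r + m) * y ≤ (z + r + m) * y.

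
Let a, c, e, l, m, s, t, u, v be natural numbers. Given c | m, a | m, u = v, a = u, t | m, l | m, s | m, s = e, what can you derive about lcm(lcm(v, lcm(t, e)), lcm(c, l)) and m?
lcm(lcm(v, lcm(t, e)), lcm(c, l)) | m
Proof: From a = u and u = v, a = v. a | m, so v | m. Because s = e and s | m, e | m. Since t | m, lcm(t, e) | m. Since v | m, lcm(v, lcm(t, e)) | m. From c | m and l | m, lcm(c, l) | m. Because lcm(v, lcm(t, e)) | m, lcm(lcm(v, lcm(t, e)), lcm(c, l)) | m.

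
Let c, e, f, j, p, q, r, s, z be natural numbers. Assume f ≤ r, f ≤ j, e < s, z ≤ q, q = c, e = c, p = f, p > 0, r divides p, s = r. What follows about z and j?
z < j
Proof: From q = c and z ≤ q, z ≤ c. Since r divides p and p > 0, r ≤ p. Since p = f, r ≤ f. Because f ≤ r, r = f. e = c and e < s, hence c < s. Since s = r, c < r. Since r = f, c < f. Since z ≤ c, z < f. Since f ≤ j, z < j.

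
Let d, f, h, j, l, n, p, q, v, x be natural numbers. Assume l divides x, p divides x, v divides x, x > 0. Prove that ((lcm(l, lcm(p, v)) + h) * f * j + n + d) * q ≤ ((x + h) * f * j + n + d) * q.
p divides x and v divides x, so lcm(p, v) divides x. l divides x, so lcm(l, lcm(p, v)) divides x. Since x > 0, lcm(l, lcm(p, v)) ≤ x. Then lcm(l, lcm(p, v)) + h ≤ x + h. By multiplying by a non-negative, (lcm(l, lcm(p, v)) + h) * f ≤ (x + h) * f. By multiplying by a non-negative, (lcm(l, lcm(p, v)) + h) * f * j ≤ (x + h) * f * j. Then (lcm(l, lcm(p, v)) + h) * f * j + n ≤ (x + h) * f * j + n. Then (lcm(l, lcm(p, v)) + h) * f * j + n + d ≤ (x + h) * f * j + n + d. By multiplying by a non-negative, ((lcm(l, lcm(p, v)) + h) * f * j + n + d) * q ≤ ((x + h) * f * j + n + d) * q.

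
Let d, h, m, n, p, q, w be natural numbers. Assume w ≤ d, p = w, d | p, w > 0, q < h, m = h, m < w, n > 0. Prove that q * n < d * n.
Because p = w and d | p, d | w. From w > 0, d ≤ w. Because w ≤ d, w = d. Because m = h and m < w, h < w. q < h, so q < w. w = d, so q < d. n > 0, so q * n < d * n.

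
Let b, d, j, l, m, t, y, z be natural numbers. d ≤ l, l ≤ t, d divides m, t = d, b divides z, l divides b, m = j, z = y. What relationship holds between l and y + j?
l divides y + j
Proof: l divides b and b divides z, hence l divides z. z = y, so l divides y. t = d and l ≤ t, so l ≤ d. Since d ≤ l, d = l. From m = j and d divides m, d divides j. d = l, so l divides j. Because l divides y, l divides y + j.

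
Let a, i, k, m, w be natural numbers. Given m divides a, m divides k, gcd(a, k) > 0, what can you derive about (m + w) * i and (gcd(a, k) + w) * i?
(m + w) * i ≤ (gcd(a, k) + w) * i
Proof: Because m divides a and m divides k, m divides gcd(a, k). From gcd(a, k) > 0, m ≤ gcd(a, k). Then m + w ≤ gcd(a, k) + w. By multiplying by a non-negative, (m + w) * i ≤ (gcd(a, k) + w) * i.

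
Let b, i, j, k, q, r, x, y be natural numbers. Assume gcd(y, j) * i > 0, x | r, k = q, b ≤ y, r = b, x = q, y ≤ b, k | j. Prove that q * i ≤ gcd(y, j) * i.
From b ≤ y and y ≤ b, b = y. r = b and x | r, therefore x | b. Since x = q, q | b. b = y, so q | y. Since k = q and k | j, q | j. q | y, so q | gcd(y, j). Then q * i | gcd(y, j) * i. gcd(y, j) * i > 0, so q * i ≤ gcd(y, j) * i.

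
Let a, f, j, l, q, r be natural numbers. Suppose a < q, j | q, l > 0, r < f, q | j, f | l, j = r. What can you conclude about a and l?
a < l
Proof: q | j and j | q, so q = j. j = r, so q = r. Since a < q, a < r. r < f, so a < f. f | l and l > 0, thus f ≤ l. Because a < f, a < l.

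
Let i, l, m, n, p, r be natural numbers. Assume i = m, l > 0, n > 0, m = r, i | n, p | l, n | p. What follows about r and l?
r ≤ l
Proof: Since i = m and m = r, i = r. Since i | n, r | n. Because n > 0, r ≤ n. n | p and p | l, thus n | l. Since l > 0, n ≤ l. r ≤ n, so r ≤ l.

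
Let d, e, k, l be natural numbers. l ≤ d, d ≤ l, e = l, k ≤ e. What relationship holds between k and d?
k ≤ d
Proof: l ≤ d and d ≤ l, thus l = d. Because e = l and k ≤ e, k ≤ l. Since l = d, k ≤ d.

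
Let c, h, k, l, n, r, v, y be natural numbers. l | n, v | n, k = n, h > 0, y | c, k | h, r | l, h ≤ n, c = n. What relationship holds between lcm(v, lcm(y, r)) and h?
lcm(v, lcm(y, r)) | h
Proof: k = n and k | h, hence n | h. Since h > 0, n ≤ h. h ≤ n, so n = h. c = n and y | c, hence y | n. r | l and l | n, thus r | n. Since y | n, lcm(y, r) | n. Since v | n, lcm(v, lcm(y, r)) | n. Because n = h, lcm(v, lcm(y, r)) | h.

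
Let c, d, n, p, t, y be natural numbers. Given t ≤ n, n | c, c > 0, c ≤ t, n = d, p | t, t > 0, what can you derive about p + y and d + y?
p + y ≤ d + y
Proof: From n | c and c > 0, n ≤ c. Since c ≤ t, n ≤ t. t ≤ n, so t = n. Since n = d, t = d. Because p | t and t > 0, p ≤ t. Since t = d, p ≤ d. Then p + y ≤ d + y.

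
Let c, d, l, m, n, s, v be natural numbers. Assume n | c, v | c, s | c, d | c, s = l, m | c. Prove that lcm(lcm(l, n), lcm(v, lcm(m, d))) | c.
s = l and s | c, therefore l | c. n | c, so lcm(l, n) | c. Because m | c and d | c, lcm(m, d) | c. Since v | c, lcm(v, lcm(m, d)) | c. Since lcm(l, n) | c, lcm(lcm(l, n), lcm(v, lcm(m, d))) | c.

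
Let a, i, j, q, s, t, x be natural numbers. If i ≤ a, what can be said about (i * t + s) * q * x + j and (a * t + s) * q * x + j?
(i * t + s) * q * x + j ≤ (a * t + s) * q * x + j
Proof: i ≤ a. By multiplying by a non-negative, i * t ≤ a * t. Then i * t + s ≤ a * t + s. By multiplying by a non-negative, (i * t + s) * q ≤ (a * t + s) * q. By multiplying by a non-negative, (i * t + s) * q * x ≤ (a * t + s) * q * x. Then (i * t + s) * q * x + j ≤ (a * t + s) * q * x + j.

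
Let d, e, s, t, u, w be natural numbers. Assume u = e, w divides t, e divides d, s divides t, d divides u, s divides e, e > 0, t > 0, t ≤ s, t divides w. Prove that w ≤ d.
s divides t and t > 0, therefore s ≤ t. From t ≤ s, s = t. From t divides w and w divides t, t = w. s = t, so s = w. u = e and d divides u, so d divides e. Since e divides d, e = d. s divides e and e > 0, thus s ≤ e. Since e = d, s ≤ d. Since s = w, w ≤ d.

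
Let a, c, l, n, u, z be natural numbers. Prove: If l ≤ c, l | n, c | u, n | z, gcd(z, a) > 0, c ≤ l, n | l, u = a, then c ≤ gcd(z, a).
n | l and l | n, thus n = l. Because l ≤ c and c ≤ l, l = c. n = l, so n = c. Since n | z, c | z. u = a and c | u, thus c | a. Because c | z, c | gcd(z, a). Since gcd(z, a) > 0, c ≤ gcd(z, a).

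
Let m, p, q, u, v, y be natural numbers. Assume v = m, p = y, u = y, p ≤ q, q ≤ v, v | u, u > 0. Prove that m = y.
From p ≤ q and q ≤ v, p ≤ v. Since p = y, y ≤ v. v | u and u > 0, therefore v ≤ u. u = y, so v ≤ y. y ≤ v, so y = v. Since v = m, y = m. Then m = y.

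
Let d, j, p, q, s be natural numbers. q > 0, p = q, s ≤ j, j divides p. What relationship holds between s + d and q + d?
s + d ≤ q + d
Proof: p = q and j divides p, hence j divides q. Since q > 0, j ≤ q. s ≤ j, so s ≤ q. Then s + d ≤ q + d.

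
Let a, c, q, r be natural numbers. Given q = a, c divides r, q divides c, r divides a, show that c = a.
Since c divides r and r divides a, c divides a. From q = a and q divides c, a divides c. Since c divides a, c = a.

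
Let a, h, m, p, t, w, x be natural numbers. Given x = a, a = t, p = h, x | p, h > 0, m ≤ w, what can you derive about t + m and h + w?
t + m ≤ h + w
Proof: x = a and a = t, so x = t. p = h and x | p, thus x | h. Since x = t, t | h. Since h > 0, t ≤ h. m ≤ w, so t + m ≤ h + w.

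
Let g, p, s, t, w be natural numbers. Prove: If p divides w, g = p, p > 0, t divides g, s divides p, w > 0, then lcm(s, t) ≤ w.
From g = p and t divides g, t divides p. Since s divides p, lcm(s, t) divides p. Since p > 0, lcm(s, t) ≤ p. Since p divides w and w > 0, p ≤ w. Since lcm(s, t) ≤ p, lcm(s, t) ≤ w.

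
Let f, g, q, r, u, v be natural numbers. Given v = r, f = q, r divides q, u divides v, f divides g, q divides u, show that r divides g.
v = r and u divides v, hence u divides r. q divides u, so q divides r. r divides q, so q = r. Since f = q, f = r. Since f divides g, r divides g.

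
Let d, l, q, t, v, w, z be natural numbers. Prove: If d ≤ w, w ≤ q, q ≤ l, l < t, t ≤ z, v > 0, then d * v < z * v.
d ≤ w and w ≤ q, hence d ≤ q. q ≤ l and l < t, thus q < t. Since d ≤ q, d < t. Since t ≤ z, d < z. Since v > 0, by multiplying by a positive, d * v < z * v.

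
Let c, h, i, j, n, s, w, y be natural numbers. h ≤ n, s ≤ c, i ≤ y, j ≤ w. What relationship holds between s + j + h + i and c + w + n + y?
s + j + h + i ≤ c + w + n + y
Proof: j ≤ w and h ≤ n, thus j + h ≤ w + n. i ≤ y, so j + h + i ≤ w + n + y. s ≤ c, so s + j + h + i ≤ c + w + n + y.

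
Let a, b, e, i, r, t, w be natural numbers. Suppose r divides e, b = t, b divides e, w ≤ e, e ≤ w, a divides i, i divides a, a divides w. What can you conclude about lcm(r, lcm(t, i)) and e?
lcm(r, lcm(t, i)) divides e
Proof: Since b = t and b divides e, t divides e. w ≤ e and e ≤ w, therefore w = e. Since a divides i and i divides a, a = i. a divides w, so i divides w. w = e, so i divides e. Since t divides e, lcm(t, i) divides e. r divides e, so lcm(r, lcm(t, i)) divides e.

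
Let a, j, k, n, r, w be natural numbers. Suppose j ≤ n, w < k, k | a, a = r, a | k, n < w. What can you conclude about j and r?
j < r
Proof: Since k | a and a | k, k = a. Since a = r, k = r. j ≤ n and n < w, thus j < w. Since w < k, j < k. k = r, so j < r.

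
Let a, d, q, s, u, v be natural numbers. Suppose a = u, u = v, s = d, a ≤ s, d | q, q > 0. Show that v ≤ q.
Since a = u and u = v, a = v. s = d and a ≤ s, thus a ≤ d. From d | q and q > 0, d ≤ q. Since a ≤ d, a ≤ q. a = v, so v ≤ q.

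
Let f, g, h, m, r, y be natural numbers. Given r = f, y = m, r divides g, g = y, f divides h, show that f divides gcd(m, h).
g = y and r divides g, therefore r divides y. r = f, so f divides y. Since y = m, f divides m. Since f divides h, f divides gcd(m, h).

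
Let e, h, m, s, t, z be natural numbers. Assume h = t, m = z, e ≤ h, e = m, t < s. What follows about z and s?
z < s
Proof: Because e = m and m = z, e = z. Because h = t and e ≤ h, e ≤ t. e = z, so z ≤ t. t < s, so z < s.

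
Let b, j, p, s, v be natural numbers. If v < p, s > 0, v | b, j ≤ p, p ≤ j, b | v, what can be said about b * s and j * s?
b * s < j * s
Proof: v | b and b | v, thus v = b. p ≤ j and j ≤ p, thus p = j. v < p, so v < j. Since v = b, b < j. s > 0, so b * s < j * s.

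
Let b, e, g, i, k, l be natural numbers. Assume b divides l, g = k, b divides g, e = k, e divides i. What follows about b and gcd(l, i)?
b divides gcd(l, i)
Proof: g = k and b divides g, therefore b divides k. e = k and e divides i, hence k divides i. Because b divides k, b divides i. b divides l, so b divides gcd(l, i).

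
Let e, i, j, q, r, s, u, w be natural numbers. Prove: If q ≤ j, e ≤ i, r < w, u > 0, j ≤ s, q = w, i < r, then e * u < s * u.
From e ≤ i and i < r, e < r. q = w and q ≤ j, hence w ≤ j. j ≤ s, so w ≤ s. r < w, so r < s. Since e < r, e < s. Combined with u > 0, by multiplying by a positive, e * u < s * u.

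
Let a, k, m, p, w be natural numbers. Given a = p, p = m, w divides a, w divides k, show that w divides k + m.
a = p and p = m, hence a = m. Since w divides a, w divides m. Since w divides k, w divides k + m.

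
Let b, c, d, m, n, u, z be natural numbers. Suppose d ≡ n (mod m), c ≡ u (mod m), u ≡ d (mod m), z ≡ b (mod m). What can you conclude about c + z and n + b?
c + z ≡ n + b (mod m)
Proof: c ≡ u (mod m) and u ≡ d (mod m), so c ≡ d (mod m). Since d ≡ n (mod m), c ≡ n (mod m). Since z ≡ b (mod m), by adding congruences, c + z ≡ n + b (mod m).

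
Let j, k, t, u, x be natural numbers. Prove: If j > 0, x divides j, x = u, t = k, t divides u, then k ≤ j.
From x = u and x divides j, u divides j. Since t divides u, t divides j. j > 0, so t ≤ j. t = k, so k ≤ j.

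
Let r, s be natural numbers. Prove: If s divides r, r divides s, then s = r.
s divides r and r divides s. By mutual divisibility, s = r.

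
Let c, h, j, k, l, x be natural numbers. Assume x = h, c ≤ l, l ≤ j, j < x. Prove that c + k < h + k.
l ≤ j and j < x, hence l < x. From c ≤ l, c < x. x = h, so c < h. Then c + k < h + k.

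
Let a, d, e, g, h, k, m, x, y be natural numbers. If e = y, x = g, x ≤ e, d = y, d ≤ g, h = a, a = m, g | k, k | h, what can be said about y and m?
y | m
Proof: Because x = g and x ≤ e, g ≤ e. Since e = y, g ≤ y. d = y and d ≤ g, so y ≤ g. Because g ≤ y, g = y. h = a and a = m, so h = m. Because g | k and k | h, g | h. Since h = m, g | m. g = y, so y | m.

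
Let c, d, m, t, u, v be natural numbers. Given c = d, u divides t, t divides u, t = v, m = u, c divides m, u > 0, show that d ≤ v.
u divides t and t divides u, therefore u = t. Since t = v, u = v. Since m = u and c divides m, c divides u. Since u > 0, c ≤ u. u = v, so c ≤ v. c = d, so d ≤ v.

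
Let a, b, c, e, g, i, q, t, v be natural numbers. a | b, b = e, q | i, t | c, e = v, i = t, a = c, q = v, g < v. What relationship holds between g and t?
g < t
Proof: Since i = t and q | i, q | t. From q = v, v | t. From b = e and e = v, b = v. Since a = c and a | b, c | b. Since t | c, t | b. b = v, so t | v. v | t, so v = t. Because g < v, g < t.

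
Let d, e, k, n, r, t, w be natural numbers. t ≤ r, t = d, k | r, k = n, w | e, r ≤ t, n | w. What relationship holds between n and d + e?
n | d + e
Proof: r ≤ t and t ≤ r, thus r = t. Since t = d, r = d. Because k = n and k | r, n | r. Since r = d, n | d. Since n | w and w | e, n | e. Since n | d, n | d + e.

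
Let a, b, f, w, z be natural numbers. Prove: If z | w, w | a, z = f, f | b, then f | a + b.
z = f and z | w, so f | w. Since w | a, f | a. Since f | b, f | a + b.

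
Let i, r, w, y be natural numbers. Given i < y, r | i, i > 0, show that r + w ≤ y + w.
Since r | i and i > 0, r ≤ i. i < y, so r < y. Then r + w < y + w. Then r + w ≤ y + w.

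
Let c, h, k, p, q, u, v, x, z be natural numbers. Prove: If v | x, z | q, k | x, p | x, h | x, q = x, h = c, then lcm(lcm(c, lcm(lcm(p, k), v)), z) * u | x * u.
Because h = c and h | x, c | x. From p | x and k | x, lcm(p, k) | x. Since v | x, lcm(lcm(p, k), v) | x. Because c | x, lcm(c, lcm(lcm(p, k), v)) | x. q = x and z | q, hence z | x. lcm(c, lcm(lcm(p, k), v)) | x, so lcm(lcm(c, lcm(lcm(p, k), v)), z) | x. Then lcm(lcm(c, lcm(lcm(p, k), v)), z) * u | x * u.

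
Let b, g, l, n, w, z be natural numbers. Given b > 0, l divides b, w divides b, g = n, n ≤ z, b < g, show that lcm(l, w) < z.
From l divides b and w divides b, lcm(l, w) divides b. Since b > 0, lcm(l, w) ≤ b. g = n and b < g, hence b < n. Since lcm(l, w) ≤ b, lcm(l, w) < n. From n ≤ z, lcm(l, w) < z.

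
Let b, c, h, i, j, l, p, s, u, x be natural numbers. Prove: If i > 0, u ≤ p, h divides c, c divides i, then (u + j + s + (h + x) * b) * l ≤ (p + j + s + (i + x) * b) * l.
Because u ≤ p, u + j ≤ p + j. Then u + j + s ≤ p + j + s. h divides c and c divides i, hence h divides i. Since i > 0, h ≤ i. Then h + x ≤ i + x. By multiplying by a non-negative, (h + x) * b ≤ (i + x) * b. From u + j + s ≤ p + j + s, u + j + s + (h + x) * b ≤ p + j + s + (i + x) * b. By multiplying by a non-negative, (u + j + s + (h + x) * b) * l ≤ (p + j + s + (i + x) * b) * l.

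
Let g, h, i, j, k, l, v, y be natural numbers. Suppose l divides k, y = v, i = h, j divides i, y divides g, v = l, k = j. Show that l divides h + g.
From k = j and l divides k, l divides j. i = h and j divides i, hence j divides h. Since l divides j, l divides h. y = v and y divides g, hence v divides g. Because v = l, l divides g. l divides h, so l divides h + g.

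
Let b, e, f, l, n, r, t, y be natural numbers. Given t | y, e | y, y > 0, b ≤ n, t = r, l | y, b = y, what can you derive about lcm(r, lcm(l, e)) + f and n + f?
lcm(r, lcm(l, e)) + f ≤ n + f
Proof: Because t = r and t | y, r | y. l | y and e | y, hence lcm(l, e) | y. Since r | y, lcm(r, lcm(l, e)) | y. y > 0, so lcm(r, lcm(l, e)) ≤ y. Since b = y and b ≤ n, y ≤ n. Since lcm(r, lcm(l, e)) ≤ y, lcm(r, lcm(l, e)) ≤ n. Then lcm(r, lcm(l, e)) + f ≤ n + f.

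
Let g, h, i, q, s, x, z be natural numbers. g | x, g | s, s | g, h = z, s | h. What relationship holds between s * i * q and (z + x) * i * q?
s * i * q | (z + x) * i * q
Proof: h = z and s | h, so s | z. From g | s and s | g, g = s. g | x, so s | x. s | z, so s | z + x. Then s * i | (z + x) * i. Then s * i * q | (z + x) * i * q.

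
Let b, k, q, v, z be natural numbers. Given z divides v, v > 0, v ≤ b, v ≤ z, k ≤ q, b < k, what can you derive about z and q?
z < q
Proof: z divides v and v > 0, therefore z ≤ v. From v ≤ z, v = z. b < k and k ≤ q, hence b < q. Since v ≤ b, v < q. Since v = z, z < q.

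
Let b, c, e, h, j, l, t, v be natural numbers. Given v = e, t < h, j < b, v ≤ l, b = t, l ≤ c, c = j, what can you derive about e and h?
e < h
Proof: v = e and v ≤ l, hence e ≤ l. c = j and l ≤ c, so l ≤ j. Since e ≤ l, e ≤ j. b = t and j < b, so j < t. e ≤ j, so e < t. Since t < h, e < h.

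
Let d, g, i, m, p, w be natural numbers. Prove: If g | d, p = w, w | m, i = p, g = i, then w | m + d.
From g = i and i = p, g = p. p = w, so g = w. Because g | d, w | d. w | m, so w | m + d.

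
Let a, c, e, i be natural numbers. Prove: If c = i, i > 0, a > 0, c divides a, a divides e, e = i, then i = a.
Since e = i and a divides e, a divides i. i > 0, so a ≤ i. Since c divides a and a > 0, c ≤ a. Since c = i, i ≤ a. Since a ≤ i, a = i. Then i = a.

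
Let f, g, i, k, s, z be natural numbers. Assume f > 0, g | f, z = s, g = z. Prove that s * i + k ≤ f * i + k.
From g = z and g | f, z | f. Because f > 0, z ≤ f. z = s, so s ≤ f. Then s * i ≤ f * i. Then s * i + k ≤ f * i + k.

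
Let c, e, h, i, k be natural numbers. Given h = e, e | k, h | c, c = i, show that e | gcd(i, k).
Since h = e and h | c, e | c. Since c = i, e | i. e | k, so e | gcd(i, k).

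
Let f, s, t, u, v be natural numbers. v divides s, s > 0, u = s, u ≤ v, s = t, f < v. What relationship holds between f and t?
f < t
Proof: Since v divides s and s > 0, v ≤ s. u = s and u ≤ v, so s ≤ v. Since v ≤ s, v = s. Since s = t, v = t. Since f < v, f < t.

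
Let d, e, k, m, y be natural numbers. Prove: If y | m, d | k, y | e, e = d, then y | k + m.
e = d and y | e, hence y | d. From d | k, y | k. y | m, so y | k + m.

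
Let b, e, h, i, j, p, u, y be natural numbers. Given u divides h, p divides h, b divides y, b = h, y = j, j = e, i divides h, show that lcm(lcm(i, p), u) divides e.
Because i divides h and p divides h, lcm(i, p) divides h. Because u divides h, lcm(lcm(i, p), u) divides h. y = j and b divides y, therefore b divides j. Since b = h, h divides j. Since lcm(lcm(i, p), u) divides h, lcm(lcm(i, p), u) divides j. j = e, so lcm(lcm(i, p), u) divides e.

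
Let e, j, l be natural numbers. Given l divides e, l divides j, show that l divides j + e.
Since l divides j and l divides e, by divisibility of sums, l divides j + e.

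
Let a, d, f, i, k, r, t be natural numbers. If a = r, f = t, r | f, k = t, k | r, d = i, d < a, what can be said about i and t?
i < t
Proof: Since f = t and r | f, r | t. Because k = t and k | r, t | r. Since r | t, r = t. Since a = r, a = t. d = i and d < a, so i < a. Since a = t, i < t.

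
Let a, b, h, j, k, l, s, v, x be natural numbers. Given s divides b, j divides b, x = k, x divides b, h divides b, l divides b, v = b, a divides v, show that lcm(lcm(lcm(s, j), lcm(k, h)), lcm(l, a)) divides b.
s divides b and j divides b, hence lcm(s, j) divides b. x = k and x divides b, so k divides b. Since h divides b, lcm(k, h) divides b. Since lcm(s, j) divides b, lcm(lcm(s, j), lcm(k, h)) divides b. Since v = b and a divides v, a divides b. From l divides b, lcm(l, a) divides b. lcm(lcm(s, j), lcm(k, h)) divides b, so lcm(lcm(lcm(s, j), lcm(k, h)), lcm(l, a)) divides b.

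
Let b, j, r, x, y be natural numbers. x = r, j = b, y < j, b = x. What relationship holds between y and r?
y < r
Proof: j = b and b = x, therefore j = x. x = r, so j = r. y < j, so y < r.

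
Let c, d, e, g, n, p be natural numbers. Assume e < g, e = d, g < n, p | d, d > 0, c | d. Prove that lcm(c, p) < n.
c | d and p | d, thus lcm(c, p) | d. Since d > 0, lcm(c, p) ≤ d. e < g and g < n, therefore e < n. Because e = d, d < n. lcm(c, p) ≤ d, so lcm(c, p) < n.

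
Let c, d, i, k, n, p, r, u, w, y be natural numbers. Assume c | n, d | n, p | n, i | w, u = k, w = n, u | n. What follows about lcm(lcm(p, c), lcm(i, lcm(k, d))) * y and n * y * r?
lcm(lcm(p, c), lcm(i, lcm(k, d))) * y | n * y * r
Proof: Because p | n and c | n, lcm(p, c) | n. Because w = n and i | w, i | n. u = k and u | n, therefore k | n. d | n, so lcm(k, d) | n. Since i | n, lcm(i, lcm(k, d)) | n. lcm(p, c) | n, so lcm(lcm(p, c), lcm(i, lcm(k, d))) | n. Then lcm(lcm(p, c), lcm(i, lcm(k, d))) * y | n * y. Then lcm(lcm(p, c), lcm(i, lcm(k, d))) * y | n * y * r.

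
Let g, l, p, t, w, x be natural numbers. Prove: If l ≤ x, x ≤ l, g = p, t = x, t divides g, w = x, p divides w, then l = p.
From l ≤ x and x ≤ l, l = x. Because t = x and t divides g, x divides g. Since g = p, x divides p. From w = x and p divides w, p divides x. x divides p, so x = p. l = x, so l = p.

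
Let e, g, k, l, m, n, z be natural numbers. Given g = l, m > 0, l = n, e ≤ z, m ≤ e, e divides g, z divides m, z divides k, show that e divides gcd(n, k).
g = l and l = n, therefore g = n. e divides g, so e divides n. z divides m and m > 0, thus z ≤ m. m ≤ e, so z ≤ e. Since e ≤ z, z = e. Since z divides k, e divides k. Since e divides n, e divides gcd(n, k).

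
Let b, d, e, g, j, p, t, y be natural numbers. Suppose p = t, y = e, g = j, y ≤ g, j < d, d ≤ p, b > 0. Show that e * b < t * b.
Since g = j and y ≤ g, y ≤ j. j < d, so y < d. Since d ≤ p, y < p. Since y = e, e < p. Since p = t, e < t. Since b > 0, by multiplying by a positive, e * b < t * b.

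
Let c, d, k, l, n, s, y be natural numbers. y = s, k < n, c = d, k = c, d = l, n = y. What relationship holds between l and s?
l < s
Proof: From k = c and c = d, k = d. From d = l, k = l. Since n = y and k < n, k < y. Since y = s, k < s. Since k = l, l < s.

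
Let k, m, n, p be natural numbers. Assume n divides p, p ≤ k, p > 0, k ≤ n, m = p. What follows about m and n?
m = n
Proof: p ≤ k and k ≤ n, hence p ≤ n. n divides p and p > 0, so n ≤ p. Since p ≤ n, p = n. Since m = p, m = n.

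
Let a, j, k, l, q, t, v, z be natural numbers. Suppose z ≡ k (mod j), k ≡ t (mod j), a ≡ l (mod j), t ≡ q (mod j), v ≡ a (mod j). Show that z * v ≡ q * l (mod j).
z ≡ k (mod j) and k ≡ t (mod j), therefore z ≡ t (mod j). t ≡ q (mod j), so z ≡ q (mod j). v ≡ a (mod j) and a ≡ l (mod j), therefore v ≡ l (mod j). Combined with z ≡ q (mod j), by multiplying congruences, z * v ≡ q * l (mod j).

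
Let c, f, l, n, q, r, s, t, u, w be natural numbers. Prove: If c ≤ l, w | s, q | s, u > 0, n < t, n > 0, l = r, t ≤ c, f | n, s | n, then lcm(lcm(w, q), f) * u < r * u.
Since w | s and q | s, lcm(w, q) | s. Since s | n, lcm(w, q) | n. Since f | n, lcm(lcm(w, q), f) | n. Since n > 0, lcm(lcm(w, q), f) ≤ n. n < t and t ≤ c, hence n < c. Because l = r and c ≤ l, c ≤ r. From n < c, n < r. lcm(lcm(w, q), f) ≤ n, so lcm(lcm(w, q), f) < r. u > 0, so lcm(lcm(w, q), f) * u < r * u.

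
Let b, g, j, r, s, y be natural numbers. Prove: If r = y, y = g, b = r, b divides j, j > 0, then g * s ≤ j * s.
Because r = y and y = g, r = g. b = r and b divides j, thus r divides j. Since j > 0, r ≤ j. r = g, so g ≤ j. By multiplying by a non-negative, g * s ≤ j * s.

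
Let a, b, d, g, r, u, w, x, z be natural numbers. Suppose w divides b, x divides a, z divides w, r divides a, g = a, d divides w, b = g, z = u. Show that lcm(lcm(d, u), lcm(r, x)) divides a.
z = u and z divides w, therefore u divides w. Because d divides w, lcm(d, u) divides w. b = g and w divides b, therefore w divides g. g = a, so w divides a. lcm(d, u) divides w, so lcm(d, u) divides a. r divides a and x divides a, therefore lcm(r, x) divides a. Since lcm(d, u) divides a, lcm(lcm(d, u), lcm(r, x)) divides a.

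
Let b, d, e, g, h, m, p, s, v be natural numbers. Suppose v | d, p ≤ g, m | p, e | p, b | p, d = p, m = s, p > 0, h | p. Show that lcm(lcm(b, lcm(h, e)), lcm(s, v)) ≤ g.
h | p and e | p, so lcm(h, e) | p. Since b | p, lcm(b, lcm(h, e)) | p. From m = s and m | p, s | p. d = p and v | d, therefore v | p. From s | p, lcm(s, v) | p. lcm(b, lcm(h, e)) | p, so lcm(lcm(b, lcm(h, e)), lcm(s, v)) | p. p > 0, so lcm(lcm(b, lcm(h, e)), lcm(s, v)) ≤ p. p ≤ g, so lcm(lcm(b, lcm(h, e)), lcm(s, v)) ≤ g.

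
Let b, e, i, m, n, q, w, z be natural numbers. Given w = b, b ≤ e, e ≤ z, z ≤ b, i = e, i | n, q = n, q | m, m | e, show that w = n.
e ≤ z and z ≤ b, so e ≤ b. Since b ≤ e, b = e. w = b, so w = e. i = e and i | n, hence e | n. Since q = n and q | m, n | m. Since m | e, n | e. Since e | n, e = n. w = e, so w = n.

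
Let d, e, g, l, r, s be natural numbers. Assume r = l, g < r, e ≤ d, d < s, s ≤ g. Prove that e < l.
e ≤ d and d < s, hence e < s. Because s ≤ g, e < g. g < r, so e < r. Since r = l, e < l.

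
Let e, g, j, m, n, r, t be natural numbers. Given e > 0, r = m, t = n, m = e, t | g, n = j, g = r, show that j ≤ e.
Because g = r and r = m, g = m. m = e, so g = e. t = n and t | g, so n | g. g = e, so n | e. From e > 0, n ≤ e. Since n = j, j ≤ e.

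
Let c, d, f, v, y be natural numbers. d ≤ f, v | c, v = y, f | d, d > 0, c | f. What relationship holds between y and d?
y | d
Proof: f | d and d > 0, so f ≤ d. Since d ≤ f, f = d. v | c and c | f, so v | f. Because f = d, v | d. v = y, so y | d.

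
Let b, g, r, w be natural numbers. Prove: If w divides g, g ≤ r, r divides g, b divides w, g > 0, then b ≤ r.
Because r divides g and g > 0, r ≤ g. g ≤ r, so g = r. b divides w and w divides g, hence b divides g. g > 0, so b ≤ g. g = r, so b ≤ r.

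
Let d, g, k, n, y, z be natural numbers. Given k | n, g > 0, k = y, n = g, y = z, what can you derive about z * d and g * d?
z * d ≤ g * d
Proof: k = y and y = z, therefore k = z. n = g and k | n, therefore k | g. g > 0, so k ≤ g. k = z, so z ≤ g. Then z * d ≤ g * d.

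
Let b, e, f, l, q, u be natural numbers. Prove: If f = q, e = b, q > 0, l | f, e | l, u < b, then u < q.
Because e | l and l | f, e | f. Since e = b, b | f. Since f = q, b | q. Since q > 0, b ≤ q. u < b, so u < q.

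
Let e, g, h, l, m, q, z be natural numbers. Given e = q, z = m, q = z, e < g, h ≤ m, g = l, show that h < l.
e = q and q = z, thus e = z. z = m, so e = m. Since g = l and e < g, e < l. e = m, so m < l. From h ≤ m, h < l.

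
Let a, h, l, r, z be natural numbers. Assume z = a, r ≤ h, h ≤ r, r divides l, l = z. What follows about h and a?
h divides a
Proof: r ≤ h and h ≤ r, thus r = h. From l = z and z = a, l = a. r divides l, so r divides a. r = h, so h divides a.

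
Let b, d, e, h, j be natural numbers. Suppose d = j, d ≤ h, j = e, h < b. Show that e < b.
d = j and j = e, therefore d = e. d ≤ h and h < b, therefore d < b. From d = e, e < b.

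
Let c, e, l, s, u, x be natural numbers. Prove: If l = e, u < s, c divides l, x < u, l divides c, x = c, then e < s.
c divides l and l divides c, so c = l. x = c, so x = l. l = e, so x = e. From x < u and u < s, x < s. x = e, so e < s.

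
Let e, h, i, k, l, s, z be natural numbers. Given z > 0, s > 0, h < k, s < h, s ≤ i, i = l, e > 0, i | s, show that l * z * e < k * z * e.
Since i | s and s > 0, i ≤ s. Since s ≤ i, s = i. i = l, so s = l. s < h and h < k, thus s < k. Since s = l, l < k. Since z > 0, l * z < k * z. e > 0, so l * z * e < k * z * e.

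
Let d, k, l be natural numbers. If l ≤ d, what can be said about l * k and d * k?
l * k ≤ d * k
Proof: l ≤ d. By multiplying by a non-negative, l * k ≤ d * k.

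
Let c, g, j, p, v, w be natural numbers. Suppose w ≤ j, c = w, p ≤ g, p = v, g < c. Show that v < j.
p ≤ g and g < c, thus p < c. Since p = v, v < c. Because c = w, v < w. Since w ≤ j, v < j.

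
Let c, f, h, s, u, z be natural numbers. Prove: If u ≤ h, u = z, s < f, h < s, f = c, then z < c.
u ≤ h and h < s, hence u < s. Since u = z, z < s. f = c and s < f, therefore s < c. Since z < s, z < c.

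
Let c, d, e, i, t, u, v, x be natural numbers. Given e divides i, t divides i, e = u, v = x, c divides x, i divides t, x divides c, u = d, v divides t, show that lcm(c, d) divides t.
x divides c and c divides x, hence x = c. Since v = x, v = c. v divides t, so c divides t. Since i divides t and t divides i, i = t. e = u and e divides i, therefore u divides i. u = d, so d divides i. Since i = t, d divides t. c divides t, so lcm(c, d) divides t.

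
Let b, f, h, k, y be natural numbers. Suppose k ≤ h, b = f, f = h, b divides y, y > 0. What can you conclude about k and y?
k ≤ y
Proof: b = f and f = h, thus b = h. b divides y and y > 0, hence b ≤ y. Since b = h, h ≤ y. Since k ≤ h, k ≤ y.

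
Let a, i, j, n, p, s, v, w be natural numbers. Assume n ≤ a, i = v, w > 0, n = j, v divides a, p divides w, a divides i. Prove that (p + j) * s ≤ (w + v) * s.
p divides w and w > 0, therefore p ≤ w. Because i = v and a divides i, a divides v. Since v divides a, a = v. n = j and n ≤ a, thus j ≤ a. a = v, so j ≤ v. Because p ≤ w, p + j ≤ w + v. By multiplying by a non-negative, (p + j) * s ≤ (w + v) * s.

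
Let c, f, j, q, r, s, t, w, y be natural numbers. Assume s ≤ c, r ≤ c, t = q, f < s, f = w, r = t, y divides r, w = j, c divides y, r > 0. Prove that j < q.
Because c divides y and y divides r, c divides r. Since r > 0, c ≤ r. Because r ≤ c, c = r. r = t, so c = t. Since t = q, c = q. f < s and s ≤ c, so f < c. Because f = w, w < c. c = q, so w < q. w = j, so j < q.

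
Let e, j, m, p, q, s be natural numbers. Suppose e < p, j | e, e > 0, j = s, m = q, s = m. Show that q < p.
Since j = s and s = m, j = m. m = q, so j = q. j | e and e > 0, therefore j ≤ e. From e < p, j < p. j = q, so q < p.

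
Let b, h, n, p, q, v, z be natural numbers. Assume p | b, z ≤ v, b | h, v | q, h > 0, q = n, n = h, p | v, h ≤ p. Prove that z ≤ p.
p | b and b | h, so p | h. Since h > 0, p ≤ h. h ≤ p, so h = p. n = h, so n = p. Because q = n and v | q, v | n. n = p, so v | p. Since p | v, v = p. z ≤ v, so z ≤ p.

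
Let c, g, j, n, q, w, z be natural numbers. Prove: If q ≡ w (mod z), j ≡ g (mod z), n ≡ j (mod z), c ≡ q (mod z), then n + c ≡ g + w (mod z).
n ≡ j (mod z) and j ≡ g (mod z), thus n ≡ g (mod z). c ≡ q (mod z) and q ≡ w (mod z), so c ≡ w (mod z). Combined with n ≡ g (mod z), by adding congruences, n + c ≡ g + w (mod z).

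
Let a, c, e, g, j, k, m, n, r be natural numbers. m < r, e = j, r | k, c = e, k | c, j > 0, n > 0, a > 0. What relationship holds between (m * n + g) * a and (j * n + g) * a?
(m * n + g) * a < (j * n + g) * a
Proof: c = e and k | c, so k | e. Since r | k, r | e. From e = j, r | j. j > 0, so r ≤ j. m < r, so m < j. Since n > 0, m * n < j * n. Then m * n + g < j * n + g. Since a > 0, (m * n + g) * a < (j * n + g) * a.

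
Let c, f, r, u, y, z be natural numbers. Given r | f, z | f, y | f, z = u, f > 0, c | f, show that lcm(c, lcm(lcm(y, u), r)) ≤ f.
Because z = u and z | f, u | f. y | f, so lcm(y, u) | f. From r | f, lcm(lcm(y, u), r) | f. c | f, so lcm(c, lcm(lcm(y, u), r)) | f. Since f > 0, lcm(c, lcm(lcm(y, u), r)) ≤ f.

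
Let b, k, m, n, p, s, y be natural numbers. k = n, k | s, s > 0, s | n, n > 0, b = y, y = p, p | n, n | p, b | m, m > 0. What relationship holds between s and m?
s ≤ m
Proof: Since k = n and k | s, n | s. Since s > 0, n ≤ s. From s | n and n > 0, s ≤ n. From n ≤ s, n = s. From b = y and y = p, b = p. p | n and n | p, therefore p = n. From b = p, b = n. From b | m, n | m. m > 0, so n ≤ m. n = s, so s ≤ m.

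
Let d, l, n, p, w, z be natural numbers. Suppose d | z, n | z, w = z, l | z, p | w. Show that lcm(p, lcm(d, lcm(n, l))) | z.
w = z and p | w, so p | z. n | z and l | z, hence lcm(n, l) | z. Since d | z, lcm(d, lcm(n, l)) | z. From p | z, lcm(p, lcm(d, lcm(n, l))) | z.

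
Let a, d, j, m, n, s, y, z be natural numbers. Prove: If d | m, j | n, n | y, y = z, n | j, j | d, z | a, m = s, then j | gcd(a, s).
n | j and j | n, so n = j. y = z and n | y, hence n | z. Because z | a, n | a. n = j, so j | a. Since m = s and d | m, d | s. Since j | d, j | s. j | a, so j | gcd(a, s).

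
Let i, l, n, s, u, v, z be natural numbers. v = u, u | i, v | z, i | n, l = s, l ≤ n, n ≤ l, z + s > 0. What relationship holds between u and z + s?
u ≤ z + s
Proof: Because v = u and v | z, u | z. n ≤ l and l ≤ n, therefore n = l. Since l = s, n = s. u | i and i | n, hence u | n. n = s, so u | s. Since u | z, u | z + s. Since z + s > 0, u ≤ z + s.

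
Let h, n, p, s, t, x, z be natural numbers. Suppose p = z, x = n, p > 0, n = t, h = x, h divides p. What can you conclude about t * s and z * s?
t * s ≤ z * s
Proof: Since x = n and n = t, x = t. Since h = x and h divides p, x divides p. Since p > 0, x ≤ p. p = z, so x ≤ z. Since x = t, t ≤ z. By multiplying by a non-negative, t * s ≤ z * s.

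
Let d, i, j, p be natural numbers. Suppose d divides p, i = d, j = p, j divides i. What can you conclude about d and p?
d = p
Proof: Since j = p and j divides i, p divides i. Since i = d, p divides d. Since d divides p, d = p.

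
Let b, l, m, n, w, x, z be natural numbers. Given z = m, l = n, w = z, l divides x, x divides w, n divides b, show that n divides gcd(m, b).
l divides x and x divides w, hence l divides w. Since w = z, l divides z. Since l = n, n divides z. Since z = m, n divides m. Since n divides b, n divides gcd(m, b).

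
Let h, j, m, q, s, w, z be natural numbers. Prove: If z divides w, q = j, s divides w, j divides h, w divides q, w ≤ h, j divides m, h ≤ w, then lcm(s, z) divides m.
s divides w and z divides w, so lcm(s, z) divides w. From h ≤ w and w ≤ h, h = w. From j divides h, j divides w. q = j and w divides q, so w divides j. j divides w, so j = w. Since j divides m, w divides m. Since lcm(s, z) divides w, lcm(s, z) divides m.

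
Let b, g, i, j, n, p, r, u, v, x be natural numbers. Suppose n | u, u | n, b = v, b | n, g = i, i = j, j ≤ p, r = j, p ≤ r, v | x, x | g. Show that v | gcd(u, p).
Since n | u and u | n, n = u. b = v and b | n, hence v | n. n = u, so v | u. From g = i and i = j, g = j. r = j and p ≤ r, therefore p ≤ j. j ≤ p, so j = p. g = j, so g = p. From v | x and x | g, v | g. g = p, so v | p. v | u, so v | gcd(u, p).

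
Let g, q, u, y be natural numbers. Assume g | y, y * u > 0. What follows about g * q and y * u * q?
g * q ≤ y * u * q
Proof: From g | y, g | y * u. y * u > 0, so g ≤ y * u. Then g * q ≤ y * u * q.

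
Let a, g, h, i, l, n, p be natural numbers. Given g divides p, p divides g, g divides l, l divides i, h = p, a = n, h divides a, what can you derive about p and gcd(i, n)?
p divides gcd(i, n)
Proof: g divides p and p divides g, hence g = p. Since g divides l, p divides l. l divides i, so p divides i. a = n and h divides a, hence h divides n. Since h = p, p divides n. Since p divides i, p divides gcd(i, n).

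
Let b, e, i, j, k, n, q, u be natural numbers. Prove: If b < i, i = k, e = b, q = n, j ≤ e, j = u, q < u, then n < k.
From j = u and j ≤ e, u ≤ e. Since q < u, q < e. Since e = b, q < b. Since q = n, n < b. Since i = k and b < i, b < k. Since n < b, n < k.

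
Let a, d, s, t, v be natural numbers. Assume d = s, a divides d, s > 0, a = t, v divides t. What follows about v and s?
v ≤ s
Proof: Because a = t and a divides d, t divides d. v divides t, so v divides d. d = s, so v divides s. Because s > 0, v ≤ s.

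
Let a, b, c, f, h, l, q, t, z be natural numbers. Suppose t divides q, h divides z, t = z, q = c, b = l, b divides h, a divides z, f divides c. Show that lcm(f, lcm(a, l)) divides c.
b divides h and h divides z, so b divides z. b = l, so l divides z. a divides z, so lcm(a, l) divides z. Since t = z and t divides q, z divides q. Since q = c, z divides c. Since lcm(a, l) divides z, lcm(a, l) divides c. Since f divides c, lcm(f, lcm(a, l)) divides c.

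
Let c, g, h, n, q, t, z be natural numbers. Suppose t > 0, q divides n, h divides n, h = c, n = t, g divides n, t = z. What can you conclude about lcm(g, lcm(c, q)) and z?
lcm(g, lcm(c, q)) ≤ z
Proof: h = c and h divides n, hence c divides n. Because q divides n, lcm(c, q) divides n. g divides n, so lcm(g, lcm(c, q)) divides n. Since n = t, lcm(g, lcm(c, q)) divides t. Since t > 0, lcm(g, lcm(c, q)) ≤ t. Since t = z, lcm(g, lcm(c, q)) ≤ z.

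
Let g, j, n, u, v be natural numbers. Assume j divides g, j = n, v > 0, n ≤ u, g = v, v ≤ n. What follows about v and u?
v ≤ u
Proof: g = v and j divides g, thus j divides v. Since j = n, n divides v. v > 0, so n ≤ v. Since v ≤ n, n = v. Since n ≤ u, v ≤ u.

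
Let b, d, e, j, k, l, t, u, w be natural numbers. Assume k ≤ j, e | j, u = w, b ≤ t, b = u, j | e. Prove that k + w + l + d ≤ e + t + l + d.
j | e and e | j, hence j = e. Since k ≤ j, k ≤ e. b = u and b ≤ t, hence u ≤ t. u = w, so w ≤ t. Since k ≤ e, k + w ≤ e + t. Then k + w + l ≤ e + t + l. Then k + w + l + d ≤ e + t + l + d.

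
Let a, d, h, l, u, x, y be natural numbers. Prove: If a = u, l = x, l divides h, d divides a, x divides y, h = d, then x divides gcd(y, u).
Because h = d and l divides h, l divides d. From a = u and d divides a, d divides u. From l divides d, l divides u. l = x, so x divides u. Since x divides y, x divides gcd(y, u).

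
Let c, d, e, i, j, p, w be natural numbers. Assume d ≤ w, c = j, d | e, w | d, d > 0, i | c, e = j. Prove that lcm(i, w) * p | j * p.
c = j and i | c, thus i | j. w | d and d > 0, therefore w ≤ d. From d ≤ w, d = w. Because e = j and d | e, d | j. Since d = w, w | j. Because i | j, lcm(i, w) | j. Then lcm(i, w) * p | j * p.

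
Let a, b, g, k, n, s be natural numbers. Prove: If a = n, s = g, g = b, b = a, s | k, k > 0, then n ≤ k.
g = b and b = a, therefore g = a. s = g, so s = a. s | k, so a | k. Since k > 0, a ≤ k. Since a = n, n ≤ k.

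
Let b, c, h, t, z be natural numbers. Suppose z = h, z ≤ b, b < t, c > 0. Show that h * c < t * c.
z ≤ b and b < t, therefore z < t. z = h, so h < t. c > 0, so h * c < t * c.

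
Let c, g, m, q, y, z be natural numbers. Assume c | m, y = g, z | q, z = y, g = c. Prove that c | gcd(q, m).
y = g and g = c, therefore y = c. From z = y and z | q, y | q. From y = c, c | q. Since c | m, c | gcd(q, m).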